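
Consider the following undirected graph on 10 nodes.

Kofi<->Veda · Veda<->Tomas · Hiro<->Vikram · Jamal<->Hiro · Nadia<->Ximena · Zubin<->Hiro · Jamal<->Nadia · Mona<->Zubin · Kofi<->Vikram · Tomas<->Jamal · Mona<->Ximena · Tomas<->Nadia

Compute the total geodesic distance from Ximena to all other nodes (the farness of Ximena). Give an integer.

Distances from Ximena: Hiro:3, Jamal:2, Kofi:4, Mona:1, Nadia:1, Tomas:2, Veda:3, Vikram:4, Zubin:2.
Sum = 3 + 2 + 4 + 1 + 1 + 2 + 3 + 4 + 2 = 22.

22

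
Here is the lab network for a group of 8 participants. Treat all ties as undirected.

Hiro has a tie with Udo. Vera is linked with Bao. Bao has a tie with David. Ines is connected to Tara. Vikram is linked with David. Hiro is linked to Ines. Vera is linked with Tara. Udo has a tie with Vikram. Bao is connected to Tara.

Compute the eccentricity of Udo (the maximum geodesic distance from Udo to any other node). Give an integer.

Distances from Udo: Bao:3, David:2, Hiro:1, Ines:2, Tara:3, Vera:4, Vikram:1.
The largest is 4 (to Vera), so the eccentricity of Udo is 4.

4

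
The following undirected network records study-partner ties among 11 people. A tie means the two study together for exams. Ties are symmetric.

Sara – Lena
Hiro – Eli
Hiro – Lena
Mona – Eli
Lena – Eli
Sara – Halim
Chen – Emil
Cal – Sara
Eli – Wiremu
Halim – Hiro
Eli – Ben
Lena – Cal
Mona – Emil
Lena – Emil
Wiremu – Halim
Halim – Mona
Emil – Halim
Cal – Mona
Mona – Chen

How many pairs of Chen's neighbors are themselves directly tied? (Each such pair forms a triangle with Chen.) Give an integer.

Chen's neighbors: Emil and Mona.
Neighbor pairs that are themselves tied: Chen–Emil–Mona. Each forms one triangle with Chen, for 1 in total.

1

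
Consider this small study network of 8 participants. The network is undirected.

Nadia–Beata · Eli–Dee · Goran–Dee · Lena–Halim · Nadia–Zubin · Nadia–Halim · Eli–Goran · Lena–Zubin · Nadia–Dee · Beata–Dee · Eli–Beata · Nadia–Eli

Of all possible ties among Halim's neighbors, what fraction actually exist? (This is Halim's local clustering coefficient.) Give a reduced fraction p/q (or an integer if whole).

0

Halim's neighbors: Lena and Nadia (k = 2).
Possible neighbor pairs: C(2,2) = 1. Edges among them: none → e = 0.
Clustering(Halim) = 0/1.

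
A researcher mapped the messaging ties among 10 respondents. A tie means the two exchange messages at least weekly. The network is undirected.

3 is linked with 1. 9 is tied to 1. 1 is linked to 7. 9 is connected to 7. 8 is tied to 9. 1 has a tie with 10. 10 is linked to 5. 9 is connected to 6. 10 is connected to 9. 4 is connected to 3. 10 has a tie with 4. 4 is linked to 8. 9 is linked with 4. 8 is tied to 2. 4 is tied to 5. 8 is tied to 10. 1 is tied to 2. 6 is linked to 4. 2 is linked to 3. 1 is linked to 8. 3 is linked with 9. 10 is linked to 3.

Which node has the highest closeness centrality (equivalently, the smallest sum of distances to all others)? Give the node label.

Farness (sum of distances to all others) for each node — 1:12, 2:17, 3:13, 4:12, 5:18, 6:17, 7:17, 8:13, 9:11, 10:12.
The smallest farness is 11, for 9, so 9 has the highest closeness.

9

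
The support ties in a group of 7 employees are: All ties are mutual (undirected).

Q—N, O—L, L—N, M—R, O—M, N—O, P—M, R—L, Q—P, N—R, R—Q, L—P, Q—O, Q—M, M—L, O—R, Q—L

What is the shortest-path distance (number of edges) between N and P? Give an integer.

One shortest route is N – L – P, which uses 2 edges, and N and P are not directly tied, so nothing shorter exists. So d(N,P) = 2.

2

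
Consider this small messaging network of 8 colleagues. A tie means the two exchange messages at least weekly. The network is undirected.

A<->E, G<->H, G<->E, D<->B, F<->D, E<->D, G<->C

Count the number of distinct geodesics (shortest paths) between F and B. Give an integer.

The shortest distance is 2, and the only length-2 path is F–D–B. So there is exactly 1 shortest path.

1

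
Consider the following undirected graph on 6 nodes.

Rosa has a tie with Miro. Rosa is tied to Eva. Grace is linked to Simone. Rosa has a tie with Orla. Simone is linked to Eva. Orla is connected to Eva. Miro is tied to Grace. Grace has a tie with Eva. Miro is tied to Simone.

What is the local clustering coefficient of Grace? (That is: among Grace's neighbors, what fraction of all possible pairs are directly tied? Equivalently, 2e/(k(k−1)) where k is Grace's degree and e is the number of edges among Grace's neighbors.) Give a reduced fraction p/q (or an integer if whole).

2/3

Grace's neighbors: Eva, Miro, and Simone (k = 3).
Possible neighbor pairs: C(3,2) = 3. Edges among them: Eva–Simone, Miro–Simone → e = 2.
Clustering(Grace) = 2/3.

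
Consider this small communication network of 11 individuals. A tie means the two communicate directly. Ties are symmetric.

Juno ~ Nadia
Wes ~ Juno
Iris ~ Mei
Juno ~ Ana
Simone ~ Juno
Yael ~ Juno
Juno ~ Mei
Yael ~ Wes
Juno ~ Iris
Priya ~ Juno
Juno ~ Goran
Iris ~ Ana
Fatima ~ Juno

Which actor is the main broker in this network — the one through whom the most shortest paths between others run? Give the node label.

Unnormalized betweenness of each node: Ana:0, Fatima:0, Goran:0, Iris:1/2, Juno:83/2, Mei:0, Nadia:0, Priya:0, Simone:0, Wes:0, Yael:0.
Juno has the largest value, 83/2, making it the main broker — the node through which the most shortest paths run.

Juno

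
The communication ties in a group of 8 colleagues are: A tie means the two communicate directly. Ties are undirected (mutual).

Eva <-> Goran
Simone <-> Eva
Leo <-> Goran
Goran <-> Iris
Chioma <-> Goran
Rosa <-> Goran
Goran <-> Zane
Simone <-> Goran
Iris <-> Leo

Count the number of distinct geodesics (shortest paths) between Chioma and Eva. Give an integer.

The shortest distance is 2, and the only length-2 path is Chioma–Goran–Eva. So there is exactly 1 shortest path.

1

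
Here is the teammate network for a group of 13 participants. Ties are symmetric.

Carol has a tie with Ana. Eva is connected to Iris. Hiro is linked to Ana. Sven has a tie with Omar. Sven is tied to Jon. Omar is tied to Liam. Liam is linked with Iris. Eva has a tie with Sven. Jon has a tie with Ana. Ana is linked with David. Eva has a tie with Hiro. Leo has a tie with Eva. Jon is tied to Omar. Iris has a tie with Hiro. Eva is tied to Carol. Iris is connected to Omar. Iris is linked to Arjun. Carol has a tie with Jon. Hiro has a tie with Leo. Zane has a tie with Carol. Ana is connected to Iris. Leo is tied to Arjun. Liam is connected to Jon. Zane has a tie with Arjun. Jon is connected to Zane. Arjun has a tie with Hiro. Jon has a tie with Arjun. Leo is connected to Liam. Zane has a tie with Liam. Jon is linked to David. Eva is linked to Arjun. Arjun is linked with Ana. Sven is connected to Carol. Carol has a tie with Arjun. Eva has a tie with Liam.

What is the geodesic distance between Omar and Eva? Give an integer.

One shortest route is Omar – Sven – Eva, which uses 2 edges, and Omar and Eva are not directly tied, so nothing shorter exists. So d(Omar,Eva) = 2.

2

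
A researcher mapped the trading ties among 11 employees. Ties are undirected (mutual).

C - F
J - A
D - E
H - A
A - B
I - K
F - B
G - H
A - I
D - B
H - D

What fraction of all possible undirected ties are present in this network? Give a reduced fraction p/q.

There are 11 edges and 11 nodes, so the maximum possible is C(11,2) = 55.
Density = 11/55 = 1/5.

1/5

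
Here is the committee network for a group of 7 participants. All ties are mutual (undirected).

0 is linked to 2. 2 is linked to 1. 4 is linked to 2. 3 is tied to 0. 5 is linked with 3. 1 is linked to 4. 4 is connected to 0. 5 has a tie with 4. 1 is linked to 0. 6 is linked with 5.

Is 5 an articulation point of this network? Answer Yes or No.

Removing 5 leaves {0, 1, 2, 3, and 4} with no path to {6}, so the network splits into 2 components. 5 is a cut vertex.

Yes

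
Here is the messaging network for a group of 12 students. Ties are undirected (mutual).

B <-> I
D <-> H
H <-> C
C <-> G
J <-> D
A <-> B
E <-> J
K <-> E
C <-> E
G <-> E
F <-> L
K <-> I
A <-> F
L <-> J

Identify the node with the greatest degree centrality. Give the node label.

E

Degrees — A:2, B:2, C:3, D:2, E:4, F:2, G:2, H:2, I:2, J:3, K:2, L:2.
The maximum is 4, attained only by E.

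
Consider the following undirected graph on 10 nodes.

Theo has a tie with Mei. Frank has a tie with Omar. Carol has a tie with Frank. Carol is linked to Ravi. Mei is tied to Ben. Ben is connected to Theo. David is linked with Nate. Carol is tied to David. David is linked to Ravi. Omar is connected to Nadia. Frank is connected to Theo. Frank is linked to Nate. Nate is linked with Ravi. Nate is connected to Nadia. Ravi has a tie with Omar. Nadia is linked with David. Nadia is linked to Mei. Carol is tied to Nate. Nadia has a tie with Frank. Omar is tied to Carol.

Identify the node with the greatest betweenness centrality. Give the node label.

Nadia

Unnormalized betweenness of each node: Ben:0, Carol:2, David:77/60, Frank:173/20, Mei:17/4, Nadia:553/60, Nate:27/10, Omar:127/60, Ravi:7/12, Theo:21/5.
Nadia has the largest value, 553/60, making it the main broker — the node through which the most shortest paths run.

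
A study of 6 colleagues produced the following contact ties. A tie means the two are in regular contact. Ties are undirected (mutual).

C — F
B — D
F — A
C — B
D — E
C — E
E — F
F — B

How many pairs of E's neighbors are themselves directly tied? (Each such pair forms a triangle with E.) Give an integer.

E's neighbors: C, D, and F.
Neighbor pairs that are themselves tied: E–C–F. Each forms one triangle with E, for 1 in total.

1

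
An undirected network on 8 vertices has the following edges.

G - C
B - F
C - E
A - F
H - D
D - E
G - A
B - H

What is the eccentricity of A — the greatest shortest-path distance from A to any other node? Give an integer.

4

Distances from A: B:2, C:2, D:4, E:3, F:1, G:1, H:3.
The largest is 4 (to D), so the eccentricity of A is 4.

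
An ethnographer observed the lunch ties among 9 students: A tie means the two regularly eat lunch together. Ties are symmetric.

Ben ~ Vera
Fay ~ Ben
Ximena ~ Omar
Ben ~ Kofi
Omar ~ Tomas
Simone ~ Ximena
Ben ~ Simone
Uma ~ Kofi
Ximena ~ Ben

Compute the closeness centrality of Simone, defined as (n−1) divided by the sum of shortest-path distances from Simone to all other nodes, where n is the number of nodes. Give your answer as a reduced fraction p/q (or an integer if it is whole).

1/2

Distances from Simone: Ben:1, Fay:2, Kofi:2, Omar:2, Tomas:3, Uma:3, Vera:2, Ximena:1. Sum = 16.
n = 9, so closeness = 8/16 = 1/2.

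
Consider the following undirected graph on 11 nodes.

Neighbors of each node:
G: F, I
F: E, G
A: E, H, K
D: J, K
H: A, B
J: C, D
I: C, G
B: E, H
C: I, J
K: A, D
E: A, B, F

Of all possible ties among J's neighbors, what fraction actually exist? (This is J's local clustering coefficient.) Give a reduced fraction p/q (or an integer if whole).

0

J's neighbors: C and D (k = 2).
Possible neighbor pairs: C(2,2) = 1. Edges among them: none → e = 0.
Clustering(J) = 0/1.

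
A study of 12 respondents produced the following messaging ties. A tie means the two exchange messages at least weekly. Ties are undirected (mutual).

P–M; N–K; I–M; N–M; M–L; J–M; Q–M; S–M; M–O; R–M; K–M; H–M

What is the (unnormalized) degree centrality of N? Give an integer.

N is directly tied to K and M. That is 2 neighbors, so the degree of N is 2.

2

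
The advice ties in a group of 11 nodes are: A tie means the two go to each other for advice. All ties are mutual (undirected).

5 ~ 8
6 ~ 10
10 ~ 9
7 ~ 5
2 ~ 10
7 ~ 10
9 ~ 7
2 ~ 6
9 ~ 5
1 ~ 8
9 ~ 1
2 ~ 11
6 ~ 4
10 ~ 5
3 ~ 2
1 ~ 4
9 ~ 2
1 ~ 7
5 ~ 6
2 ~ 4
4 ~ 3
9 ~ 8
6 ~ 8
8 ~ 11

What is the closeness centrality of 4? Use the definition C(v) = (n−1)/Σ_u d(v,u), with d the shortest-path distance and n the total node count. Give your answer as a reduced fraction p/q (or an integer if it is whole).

Distances from 4: 1:1, 2:1, 3:1, 5:2, 6:1, 7:2, 8:2, 9:2, 10:2, 11:2. Sum = 16.
n = 11, so closeness = 10/16 = 5/8.

5/8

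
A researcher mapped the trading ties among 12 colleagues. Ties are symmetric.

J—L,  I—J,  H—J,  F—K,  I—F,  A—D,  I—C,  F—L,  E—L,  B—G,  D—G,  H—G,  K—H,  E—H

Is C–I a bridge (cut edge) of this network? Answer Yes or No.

Yes

Without the C–I edge there is no alternate route between C and I, so the network disconnects. It is a bridge.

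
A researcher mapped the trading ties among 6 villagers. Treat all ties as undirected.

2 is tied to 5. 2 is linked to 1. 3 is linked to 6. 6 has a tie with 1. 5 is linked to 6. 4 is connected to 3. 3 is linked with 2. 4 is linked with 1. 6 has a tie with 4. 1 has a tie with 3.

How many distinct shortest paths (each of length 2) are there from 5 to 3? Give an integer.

The shortest distance is 2. The length-2 paths are: 5–6–3; 5–2–3.
That gives 2 distinct shortest paths.

2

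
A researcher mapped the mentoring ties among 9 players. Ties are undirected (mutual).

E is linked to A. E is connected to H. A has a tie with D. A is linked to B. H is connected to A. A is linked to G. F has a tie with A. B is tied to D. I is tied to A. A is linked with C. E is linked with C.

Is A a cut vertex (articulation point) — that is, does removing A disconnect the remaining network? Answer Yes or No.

Removing A leaves {G} with no path to {B and D}, so the network splits into 5 components. A is a cut vertex.

Yes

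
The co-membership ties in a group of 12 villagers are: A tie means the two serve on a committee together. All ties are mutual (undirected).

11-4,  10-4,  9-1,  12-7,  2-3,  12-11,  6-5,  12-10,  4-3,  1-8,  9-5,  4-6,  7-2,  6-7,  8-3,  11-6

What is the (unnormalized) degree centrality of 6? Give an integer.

4

6 is directly tied to 4, 5, 7, and 11. That is 4 neighbors, so the degree of 6 is 4.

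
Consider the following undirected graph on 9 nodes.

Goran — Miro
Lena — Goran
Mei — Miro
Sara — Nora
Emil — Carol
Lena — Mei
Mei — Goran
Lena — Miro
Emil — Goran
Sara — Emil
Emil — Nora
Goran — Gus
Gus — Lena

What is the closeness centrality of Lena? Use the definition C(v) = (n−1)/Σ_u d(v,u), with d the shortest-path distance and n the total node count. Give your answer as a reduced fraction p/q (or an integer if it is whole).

Distances from Lena: Carol:3, Emil:2, Goran:1, Gus:1, Mei:1, Miro:1, Nora:3, Sara:3. Sum = 15.
n = 9, so closeness = 8/15.

8/15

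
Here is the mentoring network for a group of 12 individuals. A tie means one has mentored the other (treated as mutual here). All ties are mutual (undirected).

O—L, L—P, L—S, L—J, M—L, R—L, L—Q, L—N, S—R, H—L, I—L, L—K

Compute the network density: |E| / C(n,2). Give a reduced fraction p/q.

2/11

There are 12 edges and 12 nodes, so the maximum possible is C(12,2) = 66.
Density = 12/66 = 2/11.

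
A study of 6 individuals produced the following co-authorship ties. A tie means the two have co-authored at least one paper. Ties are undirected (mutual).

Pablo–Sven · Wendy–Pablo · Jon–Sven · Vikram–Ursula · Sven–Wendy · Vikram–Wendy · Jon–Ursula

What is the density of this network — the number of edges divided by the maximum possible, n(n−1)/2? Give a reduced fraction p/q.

7/15

There are 7 edges and 6 nodes, so the maximum possible is C(6,2) = 15.
Density = 7/15.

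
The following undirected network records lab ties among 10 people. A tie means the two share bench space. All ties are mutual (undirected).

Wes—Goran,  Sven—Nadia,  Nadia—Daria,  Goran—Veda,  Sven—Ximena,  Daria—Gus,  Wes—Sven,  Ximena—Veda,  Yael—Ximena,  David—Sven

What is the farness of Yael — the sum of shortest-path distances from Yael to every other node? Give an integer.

26

Distances from Yael: Daria:4, David:3, Goran:3, Gus:5, Nadia:3, Sven:2, Veda:2, Wes:3, Ximena:1.
Sum = 4 + 3 + 3 + 5 + 3 + 2 + 2 + 3 + 1 = 26.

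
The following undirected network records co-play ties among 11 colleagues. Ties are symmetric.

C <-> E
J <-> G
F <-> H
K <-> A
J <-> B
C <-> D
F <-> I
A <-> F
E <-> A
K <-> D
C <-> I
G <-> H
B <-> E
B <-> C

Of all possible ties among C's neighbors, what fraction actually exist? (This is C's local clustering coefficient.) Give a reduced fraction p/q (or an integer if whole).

C's neighbors: B, D, E, and I (k = 4).
Possible neighbor pairs: C(4,2) = 6. Edges among them: B–E → e = 1.
Clustering(C) = 1/6.

1/6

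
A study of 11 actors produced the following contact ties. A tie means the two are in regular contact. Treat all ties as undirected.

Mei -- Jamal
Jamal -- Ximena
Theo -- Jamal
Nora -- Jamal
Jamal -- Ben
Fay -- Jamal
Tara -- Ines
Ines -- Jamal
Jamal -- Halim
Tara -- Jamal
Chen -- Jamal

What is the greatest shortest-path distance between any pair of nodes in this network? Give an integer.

Eccentricity of each node (its greatest distance to any other): Ben:2, Chen:2, Fay:2, Halim:2, Ines:2, Jamal:1, Mei:2, Nora:2, Tara:2, Theo:2, Ximena:2.
The maximum eccentricity is 2, realized for instance by the pair Ximena–Ben via Ximena – Jamal – Ben. So the diameter is 2.

2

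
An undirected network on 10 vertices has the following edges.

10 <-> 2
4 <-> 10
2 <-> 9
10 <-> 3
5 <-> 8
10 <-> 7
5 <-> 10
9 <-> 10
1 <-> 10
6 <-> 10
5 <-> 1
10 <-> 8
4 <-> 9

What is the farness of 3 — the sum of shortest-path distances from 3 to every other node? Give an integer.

Distances from 3: 1:2, 2:2, 4:2, 5:2, 6:2, 7:2, 8:2, 9:2, 10:1.
Sum = 2 + 2 + 2 + 2 + 2 + 2 + 2 + 2 + 1 = 17.

17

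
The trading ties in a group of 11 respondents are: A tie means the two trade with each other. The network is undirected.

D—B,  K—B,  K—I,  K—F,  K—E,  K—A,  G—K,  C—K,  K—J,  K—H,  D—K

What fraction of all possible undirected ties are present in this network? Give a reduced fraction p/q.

1/5

There are 11 edges and 11 nodes, so the maximum possible is C(11,2) = 55.
Density = 11/55 = 1/5.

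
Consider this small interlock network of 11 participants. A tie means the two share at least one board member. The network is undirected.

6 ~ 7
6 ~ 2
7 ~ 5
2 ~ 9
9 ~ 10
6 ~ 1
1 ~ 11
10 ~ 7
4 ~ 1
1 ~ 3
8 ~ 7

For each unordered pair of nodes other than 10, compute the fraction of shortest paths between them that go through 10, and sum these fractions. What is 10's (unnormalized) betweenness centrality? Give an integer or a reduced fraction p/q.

Pairs whose geodesics pass through 10 — 7–9: 1; 9–5: 1; 9–8: 1.
All other pairs contribute 0.
Summing the contributions gives betweenness(10) = 3.

3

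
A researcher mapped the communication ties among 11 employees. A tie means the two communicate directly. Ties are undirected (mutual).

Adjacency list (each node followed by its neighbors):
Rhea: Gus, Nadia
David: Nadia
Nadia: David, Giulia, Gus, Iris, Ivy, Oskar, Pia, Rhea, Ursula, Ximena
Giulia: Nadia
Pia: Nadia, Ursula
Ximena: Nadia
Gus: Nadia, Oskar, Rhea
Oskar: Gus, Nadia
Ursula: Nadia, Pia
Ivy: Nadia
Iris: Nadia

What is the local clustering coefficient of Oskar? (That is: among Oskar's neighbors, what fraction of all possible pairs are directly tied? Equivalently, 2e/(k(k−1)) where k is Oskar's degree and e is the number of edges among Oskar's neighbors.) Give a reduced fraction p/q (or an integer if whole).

1

Oskar's neighbors: Gus and Nadia (k = 2).
Possible neighbor pairs: C(2,2) = 1. Edges among them: Gus–Nadia → e = 1.
Clustering(Oskar) = 1/1.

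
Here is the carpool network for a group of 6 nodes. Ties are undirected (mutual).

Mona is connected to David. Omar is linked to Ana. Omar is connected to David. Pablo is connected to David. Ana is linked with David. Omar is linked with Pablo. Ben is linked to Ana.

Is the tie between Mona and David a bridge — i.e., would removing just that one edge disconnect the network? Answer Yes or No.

Yes

Without the Mona–David edge there is no alternate route between Mona and David, so the network disconnects. It is a bridge.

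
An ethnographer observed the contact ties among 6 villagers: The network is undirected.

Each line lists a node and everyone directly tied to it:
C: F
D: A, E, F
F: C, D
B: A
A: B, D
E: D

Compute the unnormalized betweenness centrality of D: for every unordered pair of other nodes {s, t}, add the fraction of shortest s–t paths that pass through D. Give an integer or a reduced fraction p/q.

8

Pairs whose geodesics pass through D — A–F: 1; A–C: 1; A–E: 1; B–F: 1; B–C: 1; B–E: 1; F–E: 1; C–E: 1.
All other pairs contribute 0.
Summing the contributions gives betweenness(D) = 8.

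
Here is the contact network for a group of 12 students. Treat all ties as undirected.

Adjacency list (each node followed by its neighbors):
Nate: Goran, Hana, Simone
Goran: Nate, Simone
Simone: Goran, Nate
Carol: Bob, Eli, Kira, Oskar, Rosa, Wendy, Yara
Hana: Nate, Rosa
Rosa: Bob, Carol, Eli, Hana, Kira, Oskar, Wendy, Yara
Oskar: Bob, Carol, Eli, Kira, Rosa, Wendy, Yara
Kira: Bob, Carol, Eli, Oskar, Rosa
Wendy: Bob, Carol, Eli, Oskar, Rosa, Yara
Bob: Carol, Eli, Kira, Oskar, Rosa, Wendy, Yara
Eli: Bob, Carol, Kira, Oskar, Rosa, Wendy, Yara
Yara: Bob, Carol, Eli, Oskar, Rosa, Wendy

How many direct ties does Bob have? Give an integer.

7

Bob is directly tied to Carol, Eli, Kira, Oskar, Rosa, Wendy, and Yara. That is 7 neighbors, so the degree of Bob is 7.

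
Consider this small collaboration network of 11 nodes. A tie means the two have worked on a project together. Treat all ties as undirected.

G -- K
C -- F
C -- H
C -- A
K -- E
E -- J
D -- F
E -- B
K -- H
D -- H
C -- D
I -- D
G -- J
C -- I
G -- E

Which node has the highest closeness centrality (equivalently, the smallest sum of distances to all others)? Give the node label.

Farness (sum of distances to all others) for each node — A:30, B:33, C:21, D:22, E:24, F:29, G:25, H:19, I:29, J:32, K:20.
The smallest farness is 19, for H, so H has the highest closeness.

H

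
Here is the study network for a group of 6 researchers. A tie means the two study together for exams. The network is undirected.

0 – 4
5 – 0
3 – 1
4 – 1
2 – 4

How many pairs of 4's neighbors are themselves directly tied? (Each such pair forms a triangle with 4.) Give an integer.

0

4's neighbors are 0, 1, and 2, but none of them are tied to each other, so no triangle contains 4.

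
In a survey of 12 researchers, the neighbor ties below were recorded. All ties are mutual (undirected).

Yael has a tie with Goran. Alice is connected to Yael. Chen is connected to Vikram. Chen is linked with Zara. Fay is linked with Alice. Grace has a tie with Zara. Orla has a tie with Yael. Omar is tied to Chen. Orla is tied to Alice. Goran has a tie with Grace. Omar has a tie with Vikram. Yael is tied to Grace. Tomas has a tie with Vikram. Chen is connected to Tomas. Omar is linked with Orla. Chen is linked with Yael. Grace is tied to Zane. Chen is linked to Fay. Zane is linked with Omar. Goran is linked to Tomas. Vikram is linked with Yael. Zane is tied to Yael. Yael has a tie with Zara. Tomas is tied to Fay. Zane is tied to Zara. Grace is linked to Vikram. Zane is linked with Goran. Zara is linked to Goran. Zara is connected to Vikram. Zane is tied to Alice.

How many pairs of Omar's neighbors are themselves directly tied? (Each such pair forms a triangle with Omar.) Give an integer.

1

Omar's neighbors: Chen, Orla, Vikram, and Zane.
Neighbor pairs that are themselves tied: Omar–Chen–Vikram. Each forms one triangle with Omar, for 1 in total.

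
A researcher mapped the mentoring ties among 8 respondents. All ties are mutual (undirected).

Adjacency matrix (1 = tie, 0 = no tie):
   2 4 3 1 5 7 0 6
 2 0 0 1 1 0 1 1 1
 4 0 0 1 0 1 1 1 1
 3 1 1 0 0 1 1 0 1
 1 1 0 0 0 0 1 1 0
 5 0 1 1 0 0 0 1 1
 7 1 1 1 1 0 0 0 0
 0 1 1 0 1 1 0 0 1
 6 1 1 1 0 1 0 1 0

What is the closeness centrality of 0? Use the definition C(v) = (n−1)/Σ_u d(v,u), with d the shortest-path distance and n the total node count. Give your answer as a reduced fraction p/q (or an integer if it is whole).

7/9

Distances from 0: 1:1, 2:1, 3:2, 4:1, 5:1, 6:1, 7:2. Sum = 9.
n = 8, so closeness = 7/9.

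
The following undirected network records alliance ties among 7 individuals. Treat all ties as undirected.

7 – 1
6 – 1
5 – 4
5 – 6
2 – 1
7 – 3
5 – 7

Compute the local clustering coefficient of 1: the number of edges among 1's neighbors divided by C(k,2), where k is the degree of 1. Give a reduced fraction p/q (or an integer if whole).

0

1's neighbors: 2, 6, and 7 (k = 3).
Possible neighbor pairs: C(3,2) = 3. Edges among them: none → e = 0.
Clustering(1) = 0/3 = 0.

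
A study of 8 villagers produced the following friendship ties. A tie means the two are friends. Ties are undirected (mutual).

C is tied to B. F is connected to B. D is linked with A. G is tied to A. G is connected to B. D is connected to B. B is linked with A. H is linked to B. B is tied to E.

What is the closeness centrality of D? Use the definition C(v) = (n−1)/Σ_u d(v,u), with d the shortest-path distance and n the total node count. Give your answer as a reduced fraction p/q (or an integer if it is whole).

Distances from D: A:1, B:1, C:2, E:2, F:2, G:2, H:2. Sum = 12.
n = 8, so closeness = 7/12.

7/12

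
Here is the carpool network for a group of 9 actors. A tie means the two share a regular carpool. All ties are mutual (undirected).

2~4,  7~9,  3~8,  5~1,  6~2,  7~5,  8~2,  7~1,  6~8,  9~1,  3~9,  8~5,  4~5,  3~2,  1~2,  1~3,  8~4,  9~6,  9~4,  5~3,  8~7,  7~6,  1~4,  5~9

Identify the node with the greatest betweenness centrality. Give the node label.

Unnormalized betweenness of each node: 1:23/15, 2:7/5, 3:9/10, 4:9/10, 5:11/10, 6:47/60, 7:16/15, 8:137/60, 9:61/30.
8 has the largest value, 137/60, making it the main broker — the node through which the most shortest paths run.

8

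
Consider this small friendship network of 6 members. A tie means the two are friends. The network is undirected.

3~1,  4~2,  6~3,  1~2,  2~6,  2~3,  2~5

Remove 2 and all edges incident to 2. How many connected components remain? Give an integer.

3

Without 2, the remaining ties split the others into: {1, 3, 6}; {5}; {4}.
That's 3 separate components.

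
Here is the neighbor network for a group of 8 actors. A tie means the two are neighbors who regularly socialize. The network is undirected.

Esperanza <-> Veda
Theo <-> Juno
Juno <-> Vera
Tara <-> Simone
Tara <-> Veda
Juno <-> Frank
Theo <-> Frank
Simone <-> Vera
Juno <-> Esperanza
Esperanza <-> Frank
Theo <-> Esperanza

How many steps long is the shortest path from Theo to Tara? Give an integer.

3

One shortest route is Theo – Esperanza – Veda – Tara, which uses 3 edges, and at distance 2 from Theo we only reach {Veda, Vera}, which does not include Tara. So d(Theo,Tara) = 3.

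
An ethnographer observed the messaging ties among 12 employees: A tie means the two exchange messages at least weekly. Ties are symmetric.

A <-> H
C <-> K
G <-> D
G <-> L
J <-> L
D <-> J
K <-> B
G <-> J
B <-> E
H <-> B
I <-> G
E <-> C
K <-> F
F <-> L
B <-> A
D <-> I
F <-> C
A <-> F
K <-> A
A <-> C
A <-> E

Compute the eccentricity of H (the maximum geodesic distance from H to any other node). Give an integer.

5

Distances from H: A:1, B:1, C:2, D:5, E:2, F:2, G:4, I:5, J:4, K:2, L:3.
The largest is 5 (to D and I), so the eccentricity of H is 5.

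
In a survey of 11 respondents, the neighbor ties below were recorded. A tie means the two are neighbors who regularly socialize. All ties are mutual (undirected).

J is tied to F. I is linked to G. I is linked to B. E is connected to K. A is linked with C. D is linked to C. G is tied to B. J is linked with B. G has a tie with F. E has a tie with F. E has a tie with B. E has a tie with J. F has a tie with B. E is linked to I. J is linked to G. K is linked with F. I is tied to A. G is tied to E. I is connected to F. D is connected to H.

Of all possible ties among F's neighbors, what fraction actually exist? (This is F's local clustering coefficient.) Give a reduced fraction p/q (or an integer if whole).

F's neighbors: B, E, G, I, J, and K (k = 6).
Possible neighbor pairs: C(6,2) = 15. Edges among them: B–E, B–G, B–I, B–J, E–G, E–I, E–J, E–K, G–I, G–J → e = 10.
Clustering(F) = 10/15 = 2/3.

2/3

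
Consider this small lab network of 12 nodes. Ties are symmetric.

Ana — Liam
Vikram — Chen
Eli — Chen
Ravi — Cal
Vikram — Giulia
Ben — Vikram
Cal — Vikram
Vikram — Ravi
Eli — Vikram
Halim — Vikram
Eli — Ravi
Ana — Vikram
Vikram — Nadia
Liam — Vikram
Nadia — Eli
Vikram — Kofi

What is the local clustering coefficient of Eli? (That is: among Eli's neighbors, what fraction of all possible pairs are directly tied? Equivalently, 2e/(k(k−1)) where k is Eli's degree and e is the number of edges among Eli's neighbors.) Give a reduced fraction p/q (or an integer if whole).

Eli's neighbors: Chen, Nadia, Ravi, and Vikram (k = 4).
Possible neighbor pairs: C(4,2) = 6. Edges among them: Chen–Vikram, Nadia–Vikram, Ravi–Vikram → e = 3.
Clustering(Eli) = 3/6 = 1/2.

1/2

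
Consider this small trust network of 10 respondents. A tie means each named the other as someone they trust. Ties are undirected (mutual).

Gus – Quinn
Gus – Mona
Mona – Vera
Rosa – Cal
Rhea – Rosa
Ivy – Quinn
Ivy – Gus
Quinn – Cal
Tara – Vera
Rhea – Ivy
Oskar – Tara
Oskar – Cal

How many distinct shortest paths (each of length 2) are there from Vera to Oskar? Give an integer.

The shortest distance is 2, and the only length-2 path is Vera–Tara–Oskar. So there is exactly 1 shortest path.

1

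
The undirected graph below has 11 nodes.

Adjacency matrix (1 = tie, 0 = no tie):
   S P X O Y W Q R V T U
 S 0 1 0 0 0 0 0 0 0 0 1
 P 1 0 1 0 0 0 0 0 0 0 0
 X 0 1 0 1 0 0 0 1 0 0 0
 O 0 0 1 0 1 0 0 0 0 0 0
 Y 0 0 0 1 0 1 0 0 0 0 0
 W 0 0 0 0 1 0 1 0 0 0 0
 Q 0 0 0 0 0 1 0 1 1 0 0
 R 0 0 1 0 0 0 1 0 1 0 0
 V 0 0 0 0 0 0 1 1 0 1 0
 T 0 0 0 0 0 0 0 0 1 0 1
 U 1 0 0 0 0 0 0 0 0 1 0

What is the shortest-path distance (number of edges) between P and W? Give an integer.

One shortest route is P – X – O – Y – W, which uses 4 edges, and at distance 3 from P we only reach {Q, T, V, Y}, which does not include W. So d(P,W) = 4.

4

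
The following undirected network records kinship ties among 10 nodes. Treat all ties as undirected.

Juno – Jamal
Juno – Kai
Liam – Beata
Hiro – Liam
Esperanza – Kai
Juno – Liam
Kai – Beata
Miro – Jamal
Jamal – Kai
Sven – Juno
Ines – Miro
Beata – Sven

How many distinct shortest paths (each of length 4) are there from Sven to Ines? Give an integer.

1

The shortest distance is 4, and the only length-4 path is Sven–Juno–Jamal–Miro–Ines. So there is exactly 1 shortest path.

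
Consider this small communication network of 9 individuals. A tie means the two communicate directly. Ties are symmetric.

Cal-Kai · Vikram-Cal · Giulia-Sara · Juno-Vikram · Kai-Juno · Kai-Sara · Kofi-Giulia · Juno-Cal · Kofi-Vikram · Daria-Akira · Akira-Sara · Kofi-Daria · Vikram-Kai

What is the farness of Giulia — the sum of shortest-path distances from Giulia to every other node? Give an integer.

Distances from Giulia: Akira:2, Cal:3, Daria:2, Juno:3, Kai:2, Kofi:1, Sara:1, Vikram:2.
Sum = 2 + 3 + 2 + 3 + 2 + 1 + 1 + 2 = 16.

16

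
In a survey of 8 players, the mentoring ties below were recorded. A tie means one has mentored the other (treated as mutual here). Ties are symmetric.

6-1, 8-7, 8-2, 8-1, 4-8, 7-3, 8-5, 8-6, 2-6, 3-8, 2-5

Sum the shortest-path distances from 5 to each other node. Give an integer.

12

Distances from 5: 1:2, 2:1, 3:2, 4:2, 6:2, 7:2, 8:1.
Sum = 2 + 1 + 2 + 2 + 2 + 2 + 1 = 12.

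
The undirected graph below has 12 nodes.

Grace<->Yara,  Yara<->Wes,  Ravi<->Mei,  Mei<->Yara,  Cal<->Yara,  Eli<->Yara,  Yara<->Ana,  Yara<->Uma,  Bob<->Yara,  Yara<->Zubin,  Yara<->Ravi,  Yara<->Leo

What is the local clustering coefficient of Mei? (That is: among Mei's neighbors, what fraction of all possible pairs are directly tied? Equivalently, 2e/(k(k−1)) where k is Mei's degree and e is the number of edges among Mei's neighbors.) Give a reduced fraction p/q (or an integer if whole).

1

Mei's neighbors: Ravi and Yara (k = 2).
Possible neighbor pairs: C(2,2) = 1. Edges among them: Ravi–Yara → e = 1.
Clustering(Mei) = 1/1.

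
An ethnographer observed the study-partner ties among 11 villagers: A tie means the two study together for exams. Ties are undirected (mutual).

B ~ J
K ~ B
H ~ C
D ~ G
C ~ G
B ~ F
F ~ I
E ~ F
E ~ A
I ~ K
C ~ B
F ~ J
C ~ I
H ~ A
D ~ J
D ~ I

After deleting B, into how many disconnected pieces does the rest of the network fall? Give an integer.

B's neighbors (C, F, J, and K) remain reachable from one another through other ties, so the rest of the network stays in one piece.

1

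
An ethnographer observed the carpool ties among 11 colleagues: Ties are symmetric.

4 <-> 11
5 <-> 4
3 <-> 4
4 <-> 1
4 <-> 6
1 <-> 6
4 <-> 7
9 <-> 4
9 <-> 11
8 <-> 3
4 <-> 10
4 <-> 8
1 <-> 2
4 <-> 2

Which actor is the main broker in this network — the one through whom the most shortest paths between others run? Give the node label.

4

Unnormalized betweenness of each node: 1:1/2, 2:0, 3:0, 4:81/2, 5:0, 6:0, 7:0, 8:0, 9:0, 10:0, 11:0.
4 has the largest value, 81/2, making it the main broker — the node through which the most shortest paths run.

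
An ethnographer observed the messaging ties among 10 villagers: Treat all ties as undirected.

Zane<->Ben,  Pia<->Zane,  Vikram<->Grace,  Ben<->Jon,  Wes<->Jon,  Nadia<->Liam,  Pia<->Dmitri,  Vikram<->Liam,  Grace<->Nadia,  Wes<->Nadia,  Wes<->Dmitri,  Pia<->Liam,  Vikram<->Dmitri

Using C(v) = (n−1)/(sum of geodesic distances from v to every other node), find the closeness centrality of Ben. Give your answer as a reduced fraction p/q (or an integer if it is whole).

Distances from Ben: Dmitri:3, Grace:4, Jon:1, Liam:3, Nadia:3, Pia:2, Vikram:4, Wes:2, Zane:1. Sum = 23.
n = 10, so closeness = 9/23.

9/23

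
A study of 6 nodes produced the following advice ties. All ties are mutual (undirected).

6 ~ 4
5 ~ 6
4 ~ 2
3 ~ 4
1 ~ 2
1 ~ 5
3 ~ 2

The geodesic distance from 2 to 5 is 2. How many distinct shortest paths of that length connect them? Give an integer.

1

The shortest distance is 2, and the only length-2 path is 2–1–5. So there is exactly 1 shortest path.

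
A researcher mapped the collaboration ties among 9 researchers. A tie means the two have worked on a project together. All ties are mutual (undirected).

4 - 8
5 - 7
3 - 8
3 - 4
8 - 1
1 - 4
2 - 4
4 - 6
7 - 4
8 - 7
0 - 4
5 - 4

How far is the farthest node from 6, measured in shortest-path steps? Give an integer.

Distances from 6: 0:2, 1:2, 2:2, 3:2, 4:1, 5:2, 7:2, 8:2.
The largest is 2 (to 2, 8, 1, 7, 5, 3, and 0), so the eccentricity of 6 is 2.

2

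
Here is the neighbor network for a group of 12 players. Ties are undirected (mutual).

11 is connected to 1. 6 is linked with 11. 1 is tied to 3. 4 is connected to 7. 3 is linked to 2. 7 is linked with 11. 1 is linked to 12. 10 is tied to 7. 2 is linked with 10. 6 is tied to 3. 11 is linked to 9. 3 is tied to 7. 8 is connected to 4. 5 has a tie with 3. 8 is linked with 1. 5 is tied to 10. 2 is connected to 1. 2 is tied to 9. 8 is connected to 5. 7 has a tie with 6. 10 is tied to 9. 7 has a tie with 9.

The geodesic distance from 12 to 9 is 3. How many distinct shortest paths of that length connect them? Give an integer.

The shortest distance is 3. The length-3 paths are: 12–1–2–9; 12–1–11–9.
That gives 2 distinct shortest paths.

2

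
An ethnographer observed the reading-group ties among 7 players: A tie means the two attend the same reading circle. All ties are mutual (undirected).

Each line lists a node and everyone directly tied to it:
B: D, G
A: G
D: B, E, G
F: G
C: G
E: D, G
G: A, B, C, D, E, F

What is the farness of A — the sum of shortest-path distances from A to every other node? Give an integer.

11

Distances from A: B:2, C:2, D:2, E:2, F:2, G:1.
Sum = 2 + 2 + 2 + 2 + 2 + 1 = 11.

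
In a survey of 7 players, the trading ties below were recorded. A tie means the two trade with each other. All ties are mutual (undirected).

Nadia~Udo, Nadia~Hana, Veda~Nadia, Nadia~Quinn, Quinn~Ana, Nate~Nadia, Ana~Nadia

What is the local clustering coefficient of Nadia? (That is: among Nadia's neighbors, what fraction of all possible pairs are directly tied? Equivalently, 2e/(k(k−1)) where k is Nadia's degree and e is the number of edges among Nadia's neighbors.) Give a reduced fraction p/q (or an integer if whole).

Nadia's neighbors: Ana, Hana, Nate, Quinn, Udo, and Veda (k = 6).
Possible neighbor pairs: C(6,2) = 15. Edges among them: Ana–Quinn → e = 1.
Clustering(Nadia) = 1/15.

1/15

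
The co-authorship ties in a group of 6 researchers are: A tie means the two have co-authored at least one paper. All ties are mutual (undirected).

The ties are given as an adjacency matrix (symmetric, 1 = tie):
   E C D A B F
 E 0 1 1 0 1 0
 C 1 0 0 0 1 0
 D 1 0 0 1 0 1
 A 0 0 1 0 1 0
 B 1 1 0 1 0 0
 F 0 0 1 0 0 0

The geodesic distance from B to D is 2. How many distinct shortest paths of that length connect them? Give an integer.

The shortest distance is 2. The length-2 paths are: B–E–D; B–A–D.
That gives 2 distinct shortest paths.

2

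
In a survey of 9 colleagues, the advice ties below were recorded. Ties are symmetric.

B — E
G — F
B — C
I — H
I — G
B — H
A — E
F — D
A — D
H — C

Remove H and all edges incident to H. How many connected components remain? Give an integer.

1

H's neighbors (B, C, and I) remain reachable from one another through other ties, so the rest of the network stays in one piece.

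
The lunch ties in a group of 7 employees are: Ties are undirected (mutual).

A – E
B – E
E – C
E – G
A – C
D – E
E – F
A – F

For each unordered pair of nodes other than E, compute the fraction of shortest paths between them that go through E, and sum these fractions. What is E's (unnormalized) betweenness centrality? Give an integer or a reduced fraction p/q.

25/2

Pairs whose geodesics pass through E — B–D: 1; B–C: 1; B–A: 1; B–F: 1; B–G: 1; D–C: 1; D–A: 1; D–F: 1; D–G: 1; C–F: 1/2; C–G: 1; A–G: 1; F–G: 1.
All other pairs contribute 0.
Summing the contributions gives betweenness(E) = 25/2.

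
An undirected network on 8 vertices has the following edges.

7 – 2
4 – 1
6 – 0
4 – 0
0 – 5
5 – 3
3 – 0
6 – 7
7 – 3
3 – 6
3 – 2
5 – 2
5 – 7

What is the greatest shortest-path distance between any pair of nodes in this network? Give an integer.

Eccentricity of each node (its greatest distance to any other): 0:2, 1:4, 2:4, 3:3, 4:3, 5:3, 6:3, 7:4.
The maximum eccentricity is 4, realized for instance by the pair 1–7 via 1 – 4 – 0 – 6 – 7. So the diameter is 4.

4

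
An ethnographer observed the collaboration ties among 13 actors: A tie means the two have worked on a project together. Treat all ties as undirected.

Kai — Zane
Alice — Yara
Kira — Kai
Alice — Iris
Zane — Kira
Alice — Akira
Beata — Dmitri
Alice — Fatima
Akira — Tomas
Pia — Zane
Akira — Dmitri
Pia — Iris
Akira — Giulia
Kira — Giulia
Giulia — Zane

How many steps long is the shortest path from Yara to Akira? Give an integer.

2

One shortest route is Yara – Alice – Akira, which uses 2 edges, and Yara and Akira are not directly tied, so nothing shorter exists. So d(Yara,Akira) = 2.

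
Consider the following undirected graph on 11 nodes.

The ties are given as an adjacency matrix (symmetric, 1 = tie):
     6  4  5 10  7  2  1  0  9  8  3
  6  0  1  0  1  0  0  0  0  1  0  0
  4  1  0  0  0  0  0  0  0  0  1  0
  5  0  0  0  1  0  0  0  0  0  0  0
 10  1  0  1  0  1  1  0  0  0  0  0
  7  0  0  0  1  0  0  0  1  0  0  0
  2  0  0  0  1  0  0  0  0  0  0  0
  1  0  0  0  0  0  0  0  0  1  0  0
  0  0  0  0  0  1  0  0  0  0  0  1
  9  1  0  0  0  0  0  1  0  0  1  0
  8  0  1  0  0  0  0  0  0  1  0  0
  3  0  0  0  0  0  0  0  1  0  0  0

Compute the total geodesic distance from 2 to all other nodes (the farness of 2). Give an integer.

Distances from 2: 0:3, 1:4, 3:4, 4:3, 5:2, 6:2, 7:2, 8:4, 9:3, 10:1.
Sum = 3 + 4 + 4 + 3 + 2 + 2 + 2 + 4 + 3 + 1 = 28.

28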